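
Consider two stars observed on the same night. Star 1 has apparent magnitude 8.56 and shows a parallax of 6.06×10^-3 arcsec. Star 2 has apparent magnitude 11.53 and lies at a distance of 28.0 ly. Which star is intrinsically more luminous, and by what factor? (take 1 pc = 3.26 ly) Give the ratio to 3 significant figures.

Star 1 is more luminous, by a factor of 5690.

Star 1: d = 1/p = 1/6.06×10^-3″ = 165.0 pc
Star 1: M = m − 5 log₁₀ d + 5 = 8.56 − 5·2.2175 + 5 = 2.472
Star 2: d = 28.0 ly / 3.26 = 8.589 pc
Star 2: M = m − 5 log₁₀ d + 5 = 11.53 − 5·0.9339 + 5 = 11.860
ΔM = M_1 − M_2 = 2.472 − (11.860) = -9.388; smaller M is more luminous → Star 1.
L ratio = 10^(0.4 |ΔM|) = 10^3.755 = 5691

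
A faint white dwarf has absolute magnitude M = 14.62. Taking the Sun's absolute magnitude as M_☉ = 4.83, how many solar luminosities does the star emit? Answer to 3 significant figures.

L/L_☉ ≈ 1.21×10^-4

M − M_☉ = 14.62 − 4.83 = 9.790
L/L_☉ = 10^(−0.4 (M − M_☉)) = 10^-3.916 = 1.213×10^-4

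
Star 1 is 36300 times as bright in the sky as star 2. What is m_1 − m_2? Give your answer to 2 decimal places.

Pogson: Δm = −2.5 log₁₀(ratio) = −2.5 log₁₀(36300) = −2.5 × 4.5599 = -11.400
Star 1 is brighter, so it has the smaller magnitude: the difference is negative.

m_1 − m_2 ≈ -11.40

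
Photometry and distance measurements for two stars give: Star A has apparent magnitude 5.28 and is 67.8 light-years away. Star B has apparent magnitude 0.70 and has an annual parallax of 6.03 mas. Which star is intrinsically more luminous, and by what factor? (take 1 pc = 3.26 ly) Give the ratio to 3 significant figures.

Star A: d = 67.8 ly / 3.26 = 20.80 pc
Star A: M = m − 5 log₁₀ d + 5 = 5.28 − 5·1.3180 + 5 = 3.690
Star B: p = 6.03 mas = 6.03×10^-3″ → d = 1/p = 165.8 pc
Star B: M = m − 5 log₁₀ d + 5 = 0.70 − 5·2.2197 + 5 = -5.398
ΔM = M_A − M_B = 3.690 − (-5.398) = 9.088; smaller M is more luminous → Star B.
L ratio = 10^(0.4 |ΔM|) = 10^3.635 = 4319

Star B is more luminous, by a factor of 4320.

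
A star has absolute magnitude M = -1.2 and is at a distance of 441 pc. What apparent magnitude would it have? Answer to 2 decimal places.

m ≈ 7.02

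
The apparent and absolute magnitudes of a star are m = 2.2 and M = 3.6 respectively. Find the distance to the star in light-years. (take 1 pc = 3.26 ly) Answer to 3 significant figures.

d ≈ 17.1 ly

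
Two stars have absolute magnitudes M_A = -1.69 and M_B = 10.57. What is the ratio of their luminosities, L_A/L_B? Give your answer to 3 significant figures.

L_A/L_B ≈ 80200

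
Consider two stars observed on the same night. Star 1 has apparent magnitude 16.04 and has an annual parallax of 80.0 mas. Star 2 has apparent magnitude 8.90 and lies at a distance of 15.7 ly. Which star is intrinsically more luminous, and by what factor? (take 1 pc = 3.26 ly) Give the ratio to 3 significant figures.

Star 1: p = 80.0 mas = 0.0800″ → d = 1/p = 12.50 pc
Star 1: M = m − 5 log₁₀ d + 5 = 16.04 − 5·1.0969 + 5 = 15.555
Star 2: d = 15.7 ly / 3.26 = 4.816 pc
Star 2: M = m − 5 log₁₀ d + 5 = 8.90 − 5·0.6827 + 5 = 10.487
ΔM = M_1 − M_2 = 15.555 − (10.487) = 5.069; smaller M is more luminous → Star 2.
L ratio = 10^(0.4 |ΔM|) = 10^2.028 = 106.5

Star 2 is more luminous, by a factor of 107.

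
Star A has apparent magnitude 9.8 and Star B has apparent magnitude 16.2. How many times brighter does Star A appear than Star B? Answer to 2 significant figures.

360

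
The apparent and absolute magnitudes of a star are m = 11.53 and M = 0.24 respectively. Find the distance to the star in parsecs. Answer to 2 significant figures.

d ≈ 1800 pc

Distance modulus: m − M = 11.53 − (0.24) = 11.290
m − M = 5 log₁₀ d − 5
log₁₀ d = (m − M)/5 + 1 = 3.2580
d = 10^3.2580 = 1811 pc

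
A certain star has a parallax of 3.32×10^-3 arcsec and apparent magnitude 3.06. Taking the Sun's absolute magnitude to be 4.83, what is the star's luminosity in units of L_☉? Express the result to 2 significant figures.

d = 1/p = 1/3.32×10^-3″ = 301.2 pc
M = m − 5 log₁₀ d + 5 = 3.06 − 5·2.4789 + 5 = -4.334
M − M_☉ = -4.334 − 4.83 = -9.164
L/L_☉ = 10^(−0.4 × -9.164) = 4632

L/L_☉ ≈ 4600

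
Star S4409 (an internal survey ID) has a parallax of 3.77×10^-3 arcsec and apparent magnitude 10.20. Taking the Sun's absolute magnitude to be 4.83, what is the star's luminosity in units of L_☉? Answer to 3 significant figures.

d = 1/p = 1/3.77×10^-3″ = 265.3 pc
M = m − 5 log₁₀ d + 5 = 10.20 − 5·2.4237 + 5 = 3.082
M − M_☉ = 3.082 − 4.83 = -1.748
L/L_☉ = 10^(−0.4 × -1.748) = 5.004

L/L_☉ ≈ 5.00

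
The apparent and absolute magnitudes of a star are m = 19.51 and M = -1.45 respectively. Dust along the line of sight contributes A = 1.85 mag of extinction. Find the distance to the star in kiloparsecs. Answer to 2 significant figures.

m − M = 5 log₁₀(d/10 pc) + A  ⇒  19.51 − (-1.45) − 1.85 = 5 log₁₀(d/10)
19.110 = 5 log₁₀(d/10)
log₁₀ d = (m − M − A)/5 + 1 = 4.8220
d = 10^4.8220 = 66370 pc
= 66.37 kpc

d ≈ 66 kpc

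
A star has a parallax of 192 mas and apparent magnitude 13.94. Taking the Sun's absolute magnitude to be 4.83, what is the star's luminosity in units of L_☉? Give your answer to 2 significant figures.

L/L_☉ ≈ 6.2×10^-5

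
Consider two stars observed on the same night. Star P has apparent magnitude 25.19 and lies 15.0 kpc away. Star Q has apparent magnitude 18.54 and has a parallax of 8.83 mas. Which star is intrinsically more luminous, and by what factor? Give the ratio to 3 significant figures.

Star P: d = 15.0 kpc = 15000 pc
Star P: M = m − 5 log₁₀ d + 5 = 25.19 − 5·4.1761 + 5 = 9.310
Star Q: p = 8.83 mas = 8.83×10^-3″ → d = 1/p = 113.3 pc
Star Q: M = m − 5 log₁₀ d + 5 = 18.54 − 5·2.0540 + 5 = 13.270
ΔM = M_P − M_Q = 9.310 − (13.270) = -3.960; smaller M is more luminous → Star P.
L ratio = 10^(0.4 |ΔM|) = 10^1.584 = 38.38

Star P is more luminous, by a factor of 38.4.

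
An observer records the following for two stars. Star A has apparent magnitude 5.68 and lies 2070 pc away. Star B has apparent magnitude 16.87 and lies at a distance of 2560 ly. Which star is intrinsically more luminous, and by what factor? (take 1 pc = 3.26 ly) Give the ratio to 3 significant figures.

Star A is more luminous, by a factor of 208000.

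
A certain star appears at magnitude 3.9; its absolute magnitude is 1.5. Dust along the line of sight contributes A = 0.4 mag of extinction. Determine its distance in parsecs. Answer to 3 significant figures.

m − M = 5 log₁₀(d/10 pc) + A  ⇒  3.9 − (1.5) − 0.4 = 5 log₁₀(d/10)
2.000 = 5 log₁₀(d/10)
log₁₀ d = (m − M − A)/5 + 1 = 1.4000
d = 10^1.4000 = 25.12 pc

d ≈ 25.1 pc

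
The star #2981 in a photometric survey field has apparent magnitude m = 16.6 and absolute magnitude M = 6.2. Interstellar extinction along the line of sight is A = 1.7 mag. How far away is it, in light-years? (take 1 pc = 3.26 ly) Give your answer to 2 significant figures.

m − M = 5 log₁₀(d/10 pc) + A  ⇒  16.6 − (6.2) − 1.7 = 5 log₁₀(d/10)
8.700 = 5 log₁₀(d/10)
log₁₀ d = (m − M − A)/5 + 1 = 2.7400
d = 10^2.7400 = 549.5 pc
= 1792 ly

d ≈ 1800 ly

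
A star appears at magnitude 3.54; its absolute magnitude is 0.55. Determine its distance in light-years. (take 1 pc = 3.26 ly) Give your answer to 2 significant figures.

μ = m − M = 2.990
m − M = 5 log₁₀ d − 5
log₁₀ d = (m − M)/5 + 1 = 1.5980
d = 10^1.5980 = 39.63 pc
= 129.2 ly

d ≈ 130 ly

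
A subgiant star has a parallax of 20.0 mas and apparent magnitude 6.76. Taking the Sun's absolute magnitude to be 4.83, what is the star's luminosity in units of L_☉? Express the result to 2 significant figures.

L/L_☉ ≈ 4.2

d = 1/p = 1000/20.0 mas = 50.00 pc
M = m − 5 log₁₀ d + 5 = 6.76 − 5·1.6990 + 5 = 3.265
M − M_☉ = 3.265 − 4.83 = -1.565
L/L_☉ = 10^(−0.4 × -1.565) = 4.226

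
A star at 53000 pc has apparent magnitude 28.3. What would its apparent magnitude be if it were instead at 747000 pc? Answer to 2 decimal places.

m ≈ 34.05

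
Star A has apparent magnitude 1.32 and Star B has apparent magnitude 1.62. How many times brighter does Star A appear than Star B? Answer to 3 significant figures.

Magnitude difference = -0.30
Flux ratio = 10^(−0.4 Δm) = 10^(−0.4 × -0.30) = 10^0.120 = 1.318

1.32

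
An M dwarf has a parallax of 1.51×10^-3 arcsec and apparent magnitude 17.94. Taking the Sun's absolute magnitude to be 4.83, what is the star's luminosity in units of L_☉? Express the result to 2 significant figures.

d = 1/p = 1/1.51×10^-3″ = 662.3 pc
M = m − 5 log₁₀ d + 5 = 17.94 − 5·2.8210 + 5 = 8.835
M − M_☉ = 8.835 − 4.83 = 4.005
L/L_☉ = 10^(−0.4 × 4.005) = 0.02501

L/L_☉ ≈ 0.025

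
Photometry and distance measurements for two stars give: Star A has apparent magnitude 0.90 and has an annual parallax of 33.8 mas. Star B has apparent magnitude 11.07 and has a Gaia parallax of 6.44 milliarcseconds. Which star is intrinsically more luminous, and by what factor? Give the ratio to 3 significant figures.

Star A: p = 33.8 mas = 0.0338″ → d = 1/p = 29.59 pc
Star A: M = m − 5 log₁₀ d + 5 = 0.90 − 5·1.4711 + 5 = -1.455
Star B: p = 6.44 mas = 6.44×10^-3″ → d = 1/p = 155.3 pc
Star B: M = m − 5 log₁₀ d + 5 = 11.07 − 5·2.1911 + 5 = 5.114
ΔM = M_A − M_B = -1.455 − (5.114) = -6.570; smaller M is more luminous → Star A.
L ratio = 10^(0.4 |ΔM|) = 10^2.628 = 424.6

Star A is more luminous, by a factor of 425.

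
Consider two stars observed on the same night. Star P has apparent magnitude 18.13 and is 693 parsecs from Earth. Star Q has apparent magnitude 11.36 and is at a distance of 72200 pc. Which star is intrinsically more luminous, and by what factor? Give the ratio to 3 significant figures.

Star P: M = m − 5 log₁₀ d + 5 = 18.13 − 5·2.8407 + 5 = 8.926
Star Q: M = m − 5 log₁₀ d + 5 = 11.36 − 5·4.8585 + 5 = -7.933
ΔM = M_P − M_Q = 8.926 − (-7.933) = 16.859; smaller M is more luminous → Star Q.
L ratio = 10^(0.4 |ΔM|) = 10^6.744 = 5.541×10^6

Star Q is more luminous, by a factor of 5.54×10^6.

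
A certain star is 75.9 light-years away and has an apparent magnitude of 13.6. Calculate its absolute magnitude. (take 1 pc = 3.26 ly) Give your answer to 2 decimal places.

d = 75.9 ly / 3.26 = 23.28 pc
5 log₁₀(d/10 pc) = 5 log₁₀(23.28) − 5 = 1.835
M = m − 5 log₁₀(d/10) = 13.6 − 1.835 = 11.765

M ≈ 11.76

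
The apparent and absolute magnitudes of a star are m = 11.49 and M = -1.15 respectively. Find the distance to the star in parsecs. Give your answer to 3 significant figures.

d ≈ 3370 pc

Distance modulus: m − M = 11.49 − (-1.15) = 12.640
m − M = 5 log₁₀ d − 5
log₁₀ d = (m − M)/5 + 1 = 3.5280
d = 10^3.5280 = 3373 pc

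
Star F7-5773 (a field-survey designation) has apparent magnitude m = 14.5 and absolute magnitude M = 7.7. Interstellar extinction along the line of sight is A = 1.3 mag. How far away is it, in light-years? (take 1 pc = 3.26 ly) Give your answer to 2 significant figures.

d ≈ 410 ly

m − M = 5 log₁₀(d/10 pc) + A  ⇒  14.5 − (7.7) − 1.3 = 5 log₁₀(d/10)
5.500 = 5 log₁₀(d/10)
log₁₀ d = (m − M − A)/5 + 1 = 2.1000
d = 10^2.1000 = 125.9 pc
= 410.4 ly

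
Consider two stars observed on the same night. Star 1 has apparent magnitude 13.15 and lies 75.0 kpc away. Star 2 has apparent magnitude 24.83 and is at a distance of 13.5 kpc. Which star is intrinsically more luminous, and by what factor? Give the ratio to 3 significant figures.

Star 1 is more luminous, by a factor of 1.45×10^6.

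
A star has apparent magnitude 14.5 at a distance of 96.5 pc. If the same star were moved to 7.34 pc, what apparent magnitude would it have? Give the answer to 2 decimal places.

m ≈ 8.91

Flux ∝ 1/d², so Δm = 5 log₁₀(d₂/d₁) = 5 log₁₀(7.34/96.5) = -5.594
m₂ = m₁ + Δm = 14.5 + (-5.594) = 8.906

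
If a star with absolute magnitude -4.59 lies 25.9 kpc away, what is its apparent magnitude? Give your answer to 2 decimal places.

m ≈ 12.48

d = 25.9 kpc = 25900 pc
m = M + 5 log₁₀ d − 5 = -4.59 + 5·4.4133 − 5 = 12.476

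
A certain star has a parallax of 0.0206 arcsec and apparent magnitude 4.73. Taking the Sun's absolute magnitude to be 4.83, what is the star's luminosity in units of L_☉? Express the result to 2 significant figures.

L/L_☉ ≈ 26

d = 1/p = 1/0.0206″ = 48.54 pc
M = m − 5 log₁₀ d + 5 = 4.73 − 5·1.6861 + 5 = 1.299
M − M_☉ = 1.299 − 4.83 = -3.531
L/L_☉ = 10^(−0.4 × -3.531) = 25.84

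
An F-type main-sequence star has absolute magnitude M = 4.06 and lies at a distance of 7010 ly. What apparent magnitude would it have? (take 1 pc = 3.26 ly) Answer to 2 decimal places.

m ≈ 15.72

d = 7010 ly / 3.26 = 2150 pc
m = M + 5 log₁₀ d − 5 = 4.06 + 5·3.3325 − 5 = 15.723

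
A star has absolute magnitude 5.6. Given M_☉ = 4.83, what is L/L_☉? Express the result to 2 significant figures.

L/L_☉ ≈ 0.49

M − M_☉ = 5.6 − 4.83 = 0.770
L/L_☉ = 10^(−0.4 (M − M_☉)) = 10^-0.308 = 0.4920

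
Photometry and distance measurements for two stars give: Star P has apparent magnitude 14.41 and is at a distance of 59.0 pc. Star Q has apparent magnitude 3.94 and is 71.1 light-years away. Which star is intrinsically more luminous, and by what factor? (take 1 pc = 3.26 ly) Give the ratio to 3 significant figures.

Star Q is more luminous, by a factor of 2110.

Star P: M = m − 5 log₁₀ d + 5 = 14.41 − 5·1.7709 + 5 = 10.556
Star Q: d = 71.1 ly / 3.26 = 21.81 pc
Star Q: M = m − 5 log₁₀ d + 5 = 3.94 − 5·1.3387 + 5 = 2.247
ΔM = M_P − M_Q = 10.556 − (2.247) = 8.309; smaller M is more luminous → Star Q.
L ratio = 10^(0.4 |ΔM|) = 10^3.324 = 2107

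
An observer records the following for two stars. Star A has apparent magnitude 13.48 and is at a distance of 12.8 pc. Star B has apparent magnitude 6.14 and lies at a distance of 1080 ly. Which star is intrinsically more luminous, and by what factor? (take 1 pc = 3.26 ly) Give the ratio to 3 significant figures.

Star A: M = m − 5 log₁₀ d + 5 = 13.48 − 5·1.1072 + 5 = 12.944
Star B: d = 1080 ly / 3.26 = 331.3 pc
Star B: M = m − 5 log₁₀ d + 5 = 6.14 − 5·2.5202 + 5 = -1.461
ΔM = M_A − M_B = 12.944 − (-1.461) = 14.405; smaller M is more luminous → Star B.
L ratio = 10^(0.4 |ΔM|) = 10^5.762 = 578100

Star B is more luminous, by a factor of 578000.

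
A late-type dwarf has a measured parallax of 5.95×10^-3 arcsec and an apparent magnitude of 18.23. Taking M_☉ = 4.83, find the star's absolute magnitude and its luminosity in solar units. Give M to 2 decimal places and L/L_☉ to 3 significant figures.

M ≈ 12.10; L/L_☉ ≈ 1.23×10^-3

d = 1/p = 1/5.95×10^-3″ = 168.1 pc
M = m − 5 log₁₀ d + 5 = 18.23 − 5·2.2255 + 5 = 12.103
M − M_☉ = 12.103 − 4.83 = 7.273
L/L_☉ = 10^(−0.4 × 7.273) = 1.233×10^-3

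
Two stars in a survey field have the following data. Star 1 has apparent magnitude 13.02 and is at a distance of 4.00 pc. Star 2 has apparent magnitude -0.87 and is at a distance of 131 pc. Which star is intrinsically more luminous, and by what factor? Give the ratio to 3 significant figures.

Star 2 is more luminous, by a factor of 3.86×10^8.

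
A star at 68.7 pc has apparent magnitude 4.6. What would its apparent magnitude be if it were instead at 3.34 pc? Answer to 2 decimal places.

Flux ∝ 1/d², so Δm = 5 log₁₀(d₂/d₁) = 5 log₁₀(3.34/68.7) = -6.566
m₂ = m₁ + Δm = 4.6 + (-6.566) = -1.966

m ≈ -1.97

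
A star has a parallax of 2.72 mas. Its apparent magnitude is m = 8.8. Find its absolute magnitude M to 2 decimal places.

M ≈ 0.97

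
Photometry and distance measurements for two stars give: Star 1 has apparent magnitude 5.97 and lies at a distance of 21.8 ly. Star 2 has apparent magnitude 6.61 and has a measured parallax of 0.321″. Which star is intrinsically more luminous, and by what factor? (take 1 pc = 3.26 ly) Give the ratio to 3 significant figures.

Star 1 is more luminous, by a factor of 8.31.

Star 1: d = 21.8 ly / 3.26 = 6.687 pc
Star 1: M = m − 5 log₁₀ d + 5 = 5.97 − 5·0.8252 + 5 = 6.844
Star 2: d = 1/p = 1/0.321″ = 3.115 pc
Star 2: M = m − 5 log₁₀ d + 5 = 6.61 − 5·0.4935 + 5 = 9.143
ΔM = M_1 − M_2 = 6.844 − (9.143) = -2.299; smaller M is more luminous → Star 1.
L ratio = 10^(0.4 |ΔM|) = 10^0.919 = 8.308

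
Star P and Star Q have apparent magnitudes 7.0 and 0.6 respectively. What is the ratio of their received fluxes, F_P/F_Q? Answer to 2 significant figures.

F_P/F_Q ≈ 2.8×10^-3

Magnitude difference = 6.4
Flux ratio = 10^(−0.4 Δm) = 10^(−0.4 × 6.4) = 10^-2.560 = 2.754×10^-3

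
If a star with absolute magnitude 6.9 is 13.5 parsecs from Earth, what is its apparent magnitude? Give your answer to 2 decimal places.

m = M + 5 log₁₀ d − 5 = 6.9 + 5·1.1303 − 5 = 7.552

m ≈ 7.55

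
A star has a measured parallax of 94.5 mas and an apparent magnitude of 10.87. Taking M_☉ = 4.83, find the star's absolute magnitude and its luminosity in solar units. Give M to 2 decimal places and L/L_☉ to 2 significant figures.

M ≈ 10.75; L/L_☉ ≈ 4.3×10^-3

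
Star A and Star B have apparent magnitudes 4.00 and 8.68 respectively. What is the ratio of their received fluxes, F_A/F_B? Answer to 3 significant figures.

F_A/F_B ≈ 74.5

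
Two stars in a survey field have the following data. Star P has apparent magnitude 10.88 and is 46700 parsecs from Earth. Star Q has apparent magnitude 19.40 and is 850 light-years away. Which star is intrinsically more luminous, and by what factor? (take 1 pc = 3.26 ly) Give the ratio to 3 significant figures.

Star P: M = m − 5 log₁₀ d + 5 = 10.88 − 5·4.6693 + 5 = -7.467
Star Q: d = 850 ly / 3.26 = 260.7 pc
Star Q: M = m − 5 log₁₀ d + 5 = 19.40 − 5·2.4162 + 5 = 12.319
ΔM = M_P − M_Q = -7.467 − (12.319) = -19.786; smaller M is more luminous → Star P.
L ratio = 10^(0.4 |ΔM|) = 10^7.914 = 8.208×10^7

Star P is more luminous, by a factor of 8.21×10^7.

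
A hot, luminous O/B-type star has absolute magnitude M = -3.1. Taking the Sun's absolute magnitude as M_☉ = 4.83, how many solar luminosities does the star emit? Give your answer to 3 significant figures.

L/L_☉ ≈ 1490

M − M_☉ = -3.1 − 4.83 = -7.930
L/L_☉ = 10^(−0.4 (M − M_☉)) = 10^3.172 = 1486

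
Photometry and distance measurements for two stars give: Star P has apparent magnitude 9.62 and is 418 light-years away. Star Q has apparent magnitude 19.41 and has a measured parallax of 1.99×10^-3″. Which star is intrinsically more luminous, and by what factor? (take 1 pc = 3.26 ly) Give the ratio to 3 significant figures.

Star P is more luminous, by a factor of 537.

Star P: d = 418 ly / 3.26 = 128.2 pc
Star P: M = m − 5 log₁₀ d + 5 = 9.62 − 5·2.1080 + 5 = 4.080
Star Q: d = 1/p = 1/1.99×10^-3″ = 502.5 pc
Star Q: M = m − 5 log₁₀ d + 5 = 19.41 − 5·2.7011 + 5 = 10.904
ΔM = M_P − M_Q = 4.080 − (10.904) = -6.824; smaller M is more luminous → Star P.
L ratio = 10^(0.4 |ΔM|) = 10^2.730 = 536.6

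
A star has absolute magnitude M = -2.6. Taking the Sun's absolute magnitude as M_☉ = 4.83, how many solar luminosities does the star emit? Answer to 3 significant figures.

M − M_☉ = -2.6 − 4.83 = -7.430
L/L_☉ = 10^(−0.4 (M − M_☉)) = 10^2.972 = 937.6

L/L_☉ ≈ 938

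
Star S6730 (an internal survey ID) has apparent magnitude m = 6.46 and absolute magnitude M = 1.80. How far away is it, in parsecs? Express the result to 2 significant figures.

d ≈ 86 pc

μ = m − M = 4.660
m − M = 5 log₁₀ d − 5
log₁₀ d = (m − M)/5 + 1 = 1.9320
d = 10^1.9320 = 85.51 pc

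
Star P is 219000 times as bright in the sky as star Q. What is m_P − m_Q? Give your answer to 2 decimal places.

Pogson: Δm = −2.5 log₁₀(ratio) = −2.5 log₁₀(219000) = −2.5 × 5.3404 = -13.351
Star P is brighter, so it has the smaller magnitude: the difference is negative.

m_P − m_Q ≈ -13.35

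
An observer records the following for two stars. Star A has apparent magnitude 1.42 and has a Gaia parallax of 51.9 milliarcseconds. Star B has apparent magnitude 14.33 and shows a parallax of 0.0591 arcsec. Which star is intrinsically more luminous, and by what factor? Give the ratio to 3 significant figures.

Star A: p = 51.9 mas = 0.0519″ → d = 1/p = 19.27 pc
Star A: M = m − 5 log₁₀ d + 5 = 1.42 − 5·1.2848 + 5 = -0.004
Star B: d = 1/p = 1/0.0591″ = 16.92 pc
Star B: M = m − 5 log₁₀ d + 5 = 14.33 − 5·1.2284 + 5 = 13.188
ΔM = M_A − M_B = -0.004 − (13.188) = -13.192; smaller M is more luminous → Star A.
L ratio = 10^(0.4 |ΔM|) = 10^5.277 = 189200

Star A is more luminous, by a factor of 189000.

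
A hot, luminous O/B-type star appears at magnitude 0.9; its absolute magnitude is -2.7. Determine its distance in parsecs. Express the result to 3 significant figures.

d ≈ 52.5 pc

Distance modulus: m − M = 0.9 − (-2.7) = 3.600
m − M = 5 log₁₀ d − 5
log₁₀ d = (m − M)/5 + 1 = 1.7200
d = 10^1.7200 = 52.48 pc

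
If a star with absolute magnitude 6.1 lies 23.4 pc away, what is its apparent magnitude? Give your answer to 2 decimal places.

m = M + 5 log₁₀ d − 5 = 6.1 + 5·1.3692 − 5 = 7.946

m ≈ 7.95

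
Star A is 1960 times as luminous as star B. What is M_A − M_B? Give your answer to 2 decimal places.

Pogson: ΔM = −2.5 log₁₀(ratio) = −2.5 log₁₀(1960) = −2.5 × 3.2923 = -8.231
Star A is brighter, so it has the smaller magnitude: the difference is negative.

M_A − M_B ≈ -8.23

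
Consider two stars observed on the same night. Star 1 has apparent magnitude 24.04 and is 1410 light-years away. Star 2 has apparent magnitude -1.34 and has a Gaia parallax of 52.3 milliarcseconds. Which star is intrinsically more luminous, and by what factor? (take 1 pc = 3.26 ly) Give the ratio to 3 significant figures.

Star 1: d = 1410 ly / 3.26 = 432.5 pc
Star 1: M = m − 5 log₁₀ d + 5 = 24.04 − 5·2.6360 + 5 = 15.860
Star 2: p = 52.3 mas = 0.0523″ → d = 1/p = 19.12 pc
Star 2: M = m − 5 log₁₀ d + 5 = -1.34 − 5·1.2815 + 5 = -2.747
ΔM = M_1 − M_2 = 15.860 − (-2.747) = 18.607; smaller M is more luminous → Star 2.
L ratio = 10^(0.4 |ΔM|) = 10^7.443 = 2.773×10^7

Star 2 is more luminous, by a factor of 2.77×10^7.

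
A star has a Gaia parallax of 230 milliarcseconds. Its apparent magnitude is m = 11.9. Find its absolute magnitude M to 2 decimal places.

p = 230 mas = 0.230″ → d = 1/p = 4.348 pc
5 log₁₀(d/10 pc) = 5 log₁₀(4.348) − 5 = -1.809
M = m − 5 log₁₀(d/10) = 11.9 + 1.809 = 13.709

M ≈ 13.71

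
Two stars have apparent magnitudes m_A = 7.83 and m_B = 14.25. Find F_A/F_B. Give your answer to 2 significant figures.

F_A/F_B ≈ 370

Magnitude difference = -6.42
Flux ratio = 10^(−0.4 Δm) = 10^(−0.4 × -6.42) = 10^2.568 = 369.8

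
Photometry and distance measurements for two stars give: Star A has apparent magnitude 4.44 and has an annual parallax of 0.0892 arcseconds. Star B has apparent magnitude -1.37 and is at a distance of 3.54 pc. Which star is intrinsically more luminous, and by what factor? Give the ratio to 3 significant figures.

Star B is more luminous, by a factor of 21.0.

Star A: d = 1/p = 1/0.0892″ = 11.21 pc
Star A: M = m − 5 log₁₀ d + 5 = 4.44 − 5·1.0496 + 5 = 4.192
Star B: M = m − 5 log₁₀ d + 5 = -1.37 − 5·0.5490 + 5 = 0.885
ΔM = M_A − M_B = 4.192 − (0.885) = 3.307; smaller M is more luminous → Star B.
L ratio = 10^(0.4 |ΔM|) = 10^1.323 = 21.03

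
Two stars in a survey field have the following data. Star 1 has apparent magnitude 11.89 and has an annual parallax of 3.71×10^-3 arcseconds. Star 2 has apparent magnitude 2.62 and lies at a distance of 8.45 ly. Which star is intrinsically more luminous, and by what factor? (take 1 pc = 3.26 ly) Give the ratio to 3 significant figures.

Star 1 is more luminous, by a factor of 2.12.

Star 1: d = 1/p = 1/3.71×10^-3″ = 269.5 pc
Star 1: M = m − 5 log₁₀ d + 5 = 11.89 − 5·2.4306 + 5 = 4.737
Star 2: d = 8.45 ly / 3.26 = 2.592 pc
Star 2: M = m − 5 log₁₀ d + 5 = 2.62 − 5·0.4136 + 5 = 5.552
ΔM = M_1 − M_2 = 4.737 − (5.552) = -0.815; smaller M is more luminous → Star 1.
L ratio = 10^(0.4 |ΔM|) = 10^0.326 = 2.118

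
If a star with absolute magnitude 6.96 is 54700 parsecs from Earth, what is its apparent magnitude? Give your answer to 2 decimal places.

m ≈ 25.65

m = M + 5 log₁₀ d − 5 = 6.96 + 5·4.7380 − 5 = 25.650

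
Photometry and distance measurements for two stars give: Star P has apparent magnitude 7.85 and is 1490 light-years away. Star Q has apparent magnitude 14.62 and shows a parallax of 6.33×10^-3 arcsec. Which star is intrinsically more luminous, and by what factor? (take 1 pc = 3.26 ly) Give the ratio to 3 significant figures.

Star P: d = 1490 ly / 3.26 = 457.1 pc
Star P: M = m − 5 log₁₀ d + 5 = 7.85 − 5·2.6600 + 5 = -0.450
Star Q: d = 1/p = 1/6.33×10^-3″ = 158.0 pc
Star Q: M = m − 5 log₁₀ d + 5 = 14.62 − 5·2.1986 + 5 = 8.627
ΔM = M_P − M_Q = -0.450 − (8.627) = -9.077; smaller M is more luminous → Star P.
L ratio = 10^(0.4 |ΔM|) = 10^3.631 = 4273

Star P is more luminous, by a factor of 4270.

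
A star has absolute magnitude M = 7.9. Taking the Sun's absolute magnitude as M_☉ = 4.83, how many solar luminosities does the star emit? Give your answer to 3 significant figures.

L/L_☉ ≈ 0.0592

M − M_☉ = 7.9 − 4.83 = 3.070
L/L_☉ = 10^(−0.4 (M − M_☉)) = 10^-1.228 = 0.05916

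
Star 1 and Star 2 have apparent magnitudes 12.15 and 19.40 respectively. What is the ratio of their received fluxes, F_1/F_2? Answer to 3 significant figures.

Magnitude difference = -7.25
Flux ratio = 10^(−0.4 Δm) = 10^(−0.4 × -7.25) = 10^2.900 = 794.3

F_1/F_2 ≈ 794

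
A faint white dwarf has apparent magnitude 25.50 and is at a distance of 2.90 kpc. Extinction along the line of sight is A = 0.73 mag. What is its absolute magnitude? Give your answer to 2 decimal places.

M ≈ 12.46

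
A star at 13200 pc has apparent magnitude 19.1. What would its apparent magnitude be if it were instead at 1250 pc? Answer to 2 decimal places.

m ≈ 13.98

Flux ∝ 1/d², so Δm = 5 log₁₀(d₂/d₁) = 5 log₁₀(1250/13200) = -5.118
m₂ = m₁ + Δm = 19.1 + (-5.118) = 13.982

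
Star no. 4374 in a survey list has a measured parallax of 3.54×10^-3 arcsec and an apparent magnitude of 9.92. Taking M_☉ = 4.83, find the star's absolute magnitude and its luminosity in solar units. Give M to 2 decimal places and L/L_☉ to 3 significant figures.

M ≈ 2.67; L/L_☉ ≈ 7.35

d = 1/p = 1/3.54×10^-3″ = 282.5 pc
M = m − 5 log₁₀ d + 5 = 9.92 − 5·2.4510 + 5 = 2.665
M − M_☉ = 2.665 − 4.83 = -2.165
L/L_☉ = 10^(−0.4 × -2.165) = 7.345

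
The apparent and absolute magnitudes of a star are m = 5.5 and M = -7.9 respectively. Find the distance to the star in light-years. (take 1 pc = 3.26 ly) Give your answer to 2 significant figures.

d ≈ 16000 ly

Distance modulus: m − M = 5.5 − (-7.9) = 13.400
m − M = 5 log₁₀ d − 5
log₁₀ d = (m − M)/5 + 1 = 3.6800
d = 10^3.6800 = 4786 pc
= 15600 ly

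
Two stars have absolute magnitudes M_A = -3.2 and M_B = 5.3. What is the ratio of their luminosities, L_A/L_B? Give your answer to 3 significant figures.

L_A/L_B ≈ 2510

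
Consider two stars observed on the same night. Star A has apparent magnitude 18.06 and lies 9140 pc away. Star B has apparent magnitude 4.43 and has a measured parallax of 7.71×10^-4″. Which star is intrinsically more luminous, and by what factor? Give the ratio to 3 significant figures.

Star B is more luminous, by a factor of 5700.

Star A: M = m − 5 log₁₀ d + 5 = 18.06 − 5·3.9609 + 5 = 3.255
Star B: d = 1/p = 1/7.71×10^-4″ = 1297 pc
Star B: M = m − 5 log₁₀ d + 5 = 4.43 − 5·3.1129 + 5 = -6.135
ΔM = M_A − M_B = 3.255 − (-6.135) = 9.390; smaller M is more luminous → Star B.
L ratio = 10^(0.4 |ΔM|) = 10^3.756 = 5702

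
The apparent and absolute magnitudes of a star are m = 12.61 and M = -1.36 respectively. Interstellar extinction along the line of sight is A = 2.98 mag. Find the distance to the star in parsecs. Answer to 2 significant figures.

d ≈ 1600 pc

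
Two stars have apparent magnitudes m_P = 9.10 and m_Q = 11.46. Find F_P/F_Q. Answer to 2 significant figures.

Δm = 9.10 − (11.46) = -2.36
Flux ratio = 10^(−0.4 Δm) = 10^(−0.4 × -2.36) = 10^0.944 = 8.790

F_P/F_Q ≈ 8.8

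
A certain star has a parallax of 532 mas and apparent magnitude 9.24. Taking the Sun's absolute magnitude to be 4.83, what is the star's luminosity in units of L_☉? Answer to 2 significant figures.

L/L_☉ ≈ 6.1×10^-4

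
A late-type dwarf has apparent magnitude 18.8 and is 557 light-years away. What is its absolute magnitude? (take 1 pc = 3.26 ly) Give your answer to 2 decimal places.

d = 557 ly / 3.26 = 170.9 pc
5 log₁₀(d/10 pc) = 5 log₁₀(170.9) − 5 = 6.163
M = m − 5 log₁₀(d/10) = 18.8 − 6.163 = 12.637

M ≈ 12.64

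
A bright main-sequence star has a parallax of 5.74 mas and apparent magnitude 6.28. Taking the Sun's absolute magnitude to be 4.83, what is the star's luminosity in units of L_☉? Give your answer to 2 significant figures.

L/L_☉ ≈ 80

d = 1/p = 1000/5.74 mas = 174.2 pc
M = m − 5 log₁₀ d + 5 = 6.28 − 5·2.2411 + 5 = 0.075
M − M_☉ = 0.075 − 4.83 = -4.755
L/L_☉ = 10^(−0.4 × -4.755) = 79.83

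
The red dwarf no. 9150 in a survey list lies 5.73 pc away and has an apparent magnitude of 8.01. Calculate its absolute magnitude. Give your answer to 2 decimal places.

M ≈ 9.22

5 log₁₀(d/10 pc) = 5 log₁₀(5.730) − 5 = -1.209
M = m − 5 log₁₀(d/10) = 8.01 + 1.209 = 9.219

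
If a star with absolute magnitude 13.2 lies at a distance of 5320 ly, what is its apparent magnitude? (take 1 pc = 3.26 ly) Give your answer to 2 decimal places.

m ≈ 24.26

d = 5320 ly / 3.26 = 1632 pc
m = M + 5 log₁₀ d − 5 = 13.2 + 5·3.2127 − 5 = 24.263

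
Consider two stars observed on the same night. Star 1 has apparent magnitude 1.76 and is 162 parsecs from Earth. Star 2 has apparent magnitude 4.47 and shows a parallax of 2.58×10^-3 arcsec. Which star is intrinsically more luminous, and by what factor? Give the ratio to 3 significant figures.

Star 1 is more luminous, by a factor of 2.12.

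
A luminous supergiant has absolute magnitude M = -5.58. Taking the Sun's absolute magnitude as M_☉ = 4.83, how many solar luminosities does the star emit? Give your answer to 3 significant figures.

M − M_☉ = -5.58 − 4.83 = -10.410
L/L_☉ = 10^(−0.4 (M − M_☉)) = 10^4.164 = 14590

L/L_☉ ≈ 14600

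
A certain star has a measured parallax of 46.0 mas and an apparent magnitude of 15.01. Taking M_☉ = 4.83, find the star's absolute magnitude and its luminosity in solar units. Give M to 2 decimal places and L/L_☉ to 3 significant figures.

M ≈ 13.32; L/L_☉ ≈ 4.00×10^-4

d = 1/p = 1000/46.0 mas = 21.74 pc
M = m − 5 log₁₀ d + 5 = 15.01 − 5·1.3372 + 5 = 13.324
M − M_☉ = 13.324 − 4.83 = 8.494
L/L_☉ = 10^(−0.4 × 8.494) = 4.004×10^-4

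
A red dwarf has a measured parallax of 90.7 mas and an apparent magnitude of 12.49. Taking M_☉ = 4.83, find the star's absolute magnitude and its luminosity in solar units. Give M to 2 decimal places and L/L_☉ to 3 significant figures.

M ≈ 12.28; L/L_☉ ≈ 1.05×10^-3

d = 1/p = 1000/90.7 mas = 11.03 pc
M = m − 5 log₁₀ d + 5 = 12.49 − 5·1.0424 + 5 = 12.278
M − M_☉ = 12.278 − 4.83 = 7.448
L/L_☉ = 10^(−0.4 × 7.448) = 1.049×10^-3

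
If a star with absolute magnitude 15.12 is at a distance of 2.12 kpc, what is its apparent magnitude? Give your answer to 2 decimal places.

d = 2.12 kpc = 2120 pc
m = M + 5 log₁₀ d − 5 = 15.12 + 5·3.3263 − 5 = 26.752

m ≈ 26.75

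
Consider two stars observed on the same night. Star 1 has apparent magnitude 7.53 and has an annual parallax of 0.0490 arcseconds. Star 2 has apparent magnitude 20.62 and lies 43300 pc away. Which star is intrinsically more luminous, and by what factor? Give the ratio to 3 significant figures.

Star 2 is more luminous, by a factor of 26.1.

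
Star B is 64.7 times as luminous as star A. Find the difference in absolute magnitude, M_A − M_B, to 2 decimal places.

M_A − M_B ≈ 4.53

Pogson: ΔM = −2.5 log₁₀(ratio) = −2.5 log₁₀(64.7) = −2.5 × 1.8109 = -4.527
Star B is brighter so has the smaller magnitude: M_A − M_B is positive.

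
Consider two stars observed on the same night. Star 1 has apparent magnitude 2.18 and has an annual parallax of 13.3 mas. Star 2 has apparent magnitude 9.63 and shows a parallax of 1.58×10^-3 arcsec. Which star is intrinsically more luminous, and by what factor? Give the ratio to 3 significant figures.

Star 1 is more luminous, by a factor of 13.5.

Star 1: p = 13.3 mas = 0.0133″ → d = 1/p = 75.19 pc
Star 1: M = m − 5 log₁₀ d + 5 = 2.18 − 5·1.8761 + 5 = -2.201
Star 2: d = 1/p = 1/1.58×10^-3″ = 632.9 pc
Star 2: M = m − 5 log₁₀ d + 5 = 9.63 − 5·2.8013 + 5 = 0.623
ΔM = M_1 − M_2 = -2.201 − (0.623) = -2.824; smaller M is more luminous → Star 1.
L ratio = 10^(0.4 |ΔM|) = 10^1.130 = 13.48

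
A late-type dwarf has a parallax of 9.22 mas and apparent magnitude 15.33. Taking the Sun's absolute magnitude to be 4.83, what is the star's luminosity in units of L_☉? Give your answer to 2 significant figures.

L/L_☉ ≈ 7.4×10^-3

d = 1/p = 1000/9.22 mas = 108.5 pc
M = m − 5 log₁₀ d + 5 = 15.33 − 5·2.0353 + 5 = 10.154
M − M_☉ = 10.154 − 4.83 = 5.324
L/L_☉ = 10^(−0.4 × 5.324) = 7.422×10^-3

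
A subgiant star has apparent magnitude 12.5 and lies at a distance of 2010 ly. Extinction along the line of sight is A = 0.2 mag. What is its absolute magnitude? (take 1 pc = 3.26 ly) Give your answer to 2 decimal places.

M ≈ 3.35

d = 2010 ly / 3.26 = 616.6 pc
5 log₁₀(d/10 pc) = 5 log₁₀(616.6) − 5 = 8.950
M = m − 5 log₁₀(d/10) − A = 12.5 − 8.950 − 0.2 = 3.350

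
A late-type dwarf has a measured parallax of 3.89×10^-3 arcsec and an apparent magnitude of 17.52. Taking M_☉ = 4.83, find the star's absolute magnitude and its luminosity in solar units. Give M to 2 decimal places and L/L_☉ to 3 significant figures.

M ≈ 10.47; L/L_☉ ≈ 5.55×10^-3

d = 1/p = 1/3.89×10^-3″ = 257.1 pc
M = m − 5 log₁₀ d + 5 = 17.52 − 5·2.4101 + 5 = 10.470
M − M_☉ = 10.470 − 4.83 = 5.640
L/L_☉ = 10^(−0.4 × 5.640) = 5.548×10^-3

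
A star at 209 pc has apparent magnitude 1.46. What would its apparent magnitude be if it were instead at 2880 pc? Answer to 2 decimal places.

m ≈ 7.16

Flux ∝ 1/d², so Δm = 5 log₁₀(d₂/d₁) = 5 log₁₀(2880/209) = 5.696
m₂ = m₁ + Δm = 1.46 + (5.696) = 7.156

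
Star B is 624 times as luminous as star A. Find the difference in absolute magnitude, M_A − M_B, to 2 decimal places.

Pogson: ΔM = −2.5 log₁₀(ratio) = −2.5 log₁₀(624) = −2.5 × 2.7952 = -6.988
Star B is brighter so has the smaller magnitude: M_A − M_B is positive.

M_A − M_B ≈ 6.99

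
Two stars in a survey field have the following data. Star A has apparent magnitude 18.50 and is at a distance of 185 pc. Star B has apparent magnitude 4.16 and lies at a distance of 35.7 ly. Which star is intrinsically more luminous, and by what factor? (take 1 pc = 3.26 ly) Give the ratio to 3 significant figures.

Star A: M = m − 5 log₁₀ d + 5 = 18.50 − 5·2.2672 + 5 = 12.164
Star B: d = 35.7 ly / 3.26 = 10.95 pc
Star B: M = m − 5 log₁₀ d + 5 = 4.16 − 5·1.0395 + 5 = 3.963
ΔM = M_A − M_B = 12.164 − (3.963) = 8.201; smaller M is more luminous → Star B.
L ratio = 10^(0.4 |ΔM|) = 10^3.281 = 1908

Star B is more luminous, by a factor of 1910.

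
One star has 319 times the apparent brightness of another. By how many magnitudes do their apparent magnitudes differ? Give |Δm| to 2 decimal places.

|Δm| ≈ 6.26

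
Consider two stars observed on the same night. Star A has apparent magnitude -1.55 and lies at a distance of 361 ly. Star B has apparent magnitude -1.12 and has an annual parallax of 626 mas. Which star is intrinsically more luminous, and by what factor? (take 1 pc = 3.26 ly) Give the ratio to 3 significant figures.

Star A is more luminous, by a factor of 7140.

Star A: d = 361 ly / 3.26 = 110.7 pc
Star A: M = m − 5 log₁₀ d + 5 = -1.55 − 5·2.0443 + 5 = -6.771
Star B: p = 626 mas = 0.626″ → d = 1/p = 1.597 pc
Star B: M = m − 5 log₁₀ d + 5 = -1.12 − 5·0.2034 + 5 = 2.863
ΔM = M_A − M_B = -6.771 − (2.863) = -9.634; smaller M is more luminous → Star A.
L ratio = 10^(0.4 |ΔM|) = 10^3.854 = 7140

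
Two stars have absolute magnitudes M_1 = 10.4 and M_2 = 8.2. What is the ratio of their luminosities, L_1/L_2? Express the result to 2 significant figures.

L_1/L_2 ≈ 0.13

ΔM = M_1 − M_2 = 2.2
L_1/L_2 = 10^(−0.4 ΔM) = 10^-0.880 = 0.1318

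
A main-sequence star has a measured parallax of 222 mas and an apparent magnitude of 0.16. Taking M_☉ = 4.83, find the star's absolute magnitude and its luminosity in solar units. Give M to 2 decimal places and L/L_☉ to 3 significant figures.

M ≈ 1.89; L/L_☉ ≈ 15.0

d = 1/p = 1000/222 mas = 4.505 pc
M = m − 5 log₁₀ d + 5 = 0.16 − 5·0.6536 + 5 = 1.892
M − M_☉ = 1.892 − 4.83 = -2.938
L/L_☉ = 10^(−0.4 × -2.938) = 14.97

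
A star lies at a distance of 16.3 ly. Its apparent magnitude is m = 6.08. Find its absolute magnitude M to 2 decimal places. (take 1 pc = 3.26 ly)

M ≈ 7.59

d = 16.3 ly / 3.26 = 5.000 pc
5 log₁₀(d/10 pc) = 5 log₁₀(5.000) − 5 = -1.505
M = m − 5 log₁₀(d/10) = 6.08 + 1.505 = 7.585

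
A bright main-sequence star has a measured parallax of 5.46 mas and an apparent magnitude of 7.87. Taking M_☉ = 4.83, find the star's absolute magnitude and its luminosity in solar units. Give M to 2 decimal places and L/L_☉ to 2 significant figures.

M ≈ 1.56; L/L_☉ ≈ 20

d = 1/p = 1000/5.46 mas = 183.2 pc
M = m − 5 log₁₀ d + 5 = 7.87 − 5·2.2628 + 5 = 1.556
M − M_☉ = 1.556 − 4.83 = -3.274
L/L_☉ = 10^(−0.4 × -3.274) = 20.40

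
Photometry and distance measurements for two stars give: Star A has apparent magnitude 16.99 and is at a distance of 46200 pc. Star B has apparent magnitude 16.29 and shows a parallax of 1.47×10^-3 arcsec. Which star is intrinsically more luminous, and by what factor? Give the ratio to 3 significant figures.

Star A is more luminous, by a factor of 2420.

Star A: M = m − 5 log₁₀ d + 5 = 16.99 − 5·4.6646 + 5 = -1.333
Star B: d = 1/p = 1/1.47×10^-3″ = 680.3 pc
Star B: M = m − 5 log₁₀ d + 5 = 16.29 − 5·2.8327 + 5 = 7.127
ΔM = M_A − M_B = -1.333 − (7.127) = -8.460; smaller M is more luminous → Star A.
L ratio = 10^(0.4 |ΔM|) = 10^3.384 = 2421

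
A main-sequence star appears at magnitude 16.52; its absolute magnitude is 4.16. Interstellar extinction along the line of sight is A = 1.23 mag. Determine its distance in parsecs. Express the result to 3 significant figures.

m − M = 5 log₁₀(d/10 pc) + A  ⇒  16.52 − (4.16) − 1.23 = 5 log₁₀(d/10)
11.130 = 5 log₁₀(d/10)
log₁₀ d = (m − M − A)/5 + 1 = 3.2260
d = 10^3.2260 = 1683 pc

d ≈ 1680 pc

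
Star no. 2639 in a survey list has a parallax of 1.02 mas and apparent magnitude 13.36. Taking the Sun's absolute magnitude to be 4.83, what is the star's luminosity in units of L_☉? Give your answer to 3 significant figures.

d = 1/p = 1000/1.02 mas = 980.4 pc
M = m − 5 log₁₀ d + 5 = 13.36 − 5·2.9914 + 5 = 3.403
M − M_☉ = 3.403 − 4.83 = -1.427
L/L_☉ = 10^(−0.4 × -1.427) = 3.722

L/L_☉ ≈ 3.72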